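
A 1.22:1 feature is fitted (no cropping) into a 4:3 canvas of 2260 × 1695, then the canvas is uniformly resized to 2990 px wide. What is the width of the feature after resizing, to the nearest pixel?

2736 px

In the 2260×1695 frame the feature fills the height: width = 1695 × 1.220 ≈ 2067.90 px.
Scaling 2260 → 2990 is ×1.3230, so the width becomes 2067.90 × 1.3230 ≈ 2735.85 px.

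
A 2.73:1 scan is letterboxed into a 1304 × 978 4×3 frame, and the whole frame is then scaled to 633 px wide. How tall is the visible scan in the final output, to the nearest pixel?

232 px

In the 1304×978 frame the scan fills the width: height = 1304 / 2.730 ≈ 477.66 px.
The frame scales by 633/1304 = 0.4854; 477.66 × 0.4854 ≈ 231.87 px.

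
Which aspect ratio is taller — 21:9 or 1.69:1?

1.69:1

21:9 = 2.333 and 1.69; 2.333 > 1.69. The smaller width-to-height ratio is the taller frame.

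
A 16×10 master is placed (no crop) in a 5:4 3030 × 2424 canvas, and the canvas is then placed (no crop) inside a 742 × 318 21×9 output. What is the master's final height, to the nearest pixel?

Inside the 3030×2424 canvas the master is width-limited at 3030.00 × 1893.75.
The 5:4 canvas is height-limited in 742×318, giving 397.50 × 318.00; scale factor 0.1312.
The master scales with it: height 1893.75 × 0.1312 ≈ 248.44.

248 px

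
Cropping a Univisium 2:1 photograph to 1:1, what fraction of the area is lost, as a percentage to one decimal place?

1:1 is narrower than Univisium 2:1, so the crop keeps the full height and trims the width.
Fraction kept = (1.000)/(2.000) ≈ 50.00%, so 50.00% is lost.

50.0%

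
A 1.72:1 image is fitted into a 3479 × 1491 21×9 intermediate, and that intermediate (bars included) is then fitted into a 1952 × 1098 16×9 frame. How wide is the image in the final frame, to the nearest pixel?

Inside the 3479×1491 canvas the image is height-limited at 2564.52 × 1491.00.
21×9 in 1952×1098: fills the width, so the intermediate becomes 1952.00 × 836.57 — a scale of ×0.5611.
The image scales with it: width 2564.52 × 0.5611 ≈ 1438.90.

1439 px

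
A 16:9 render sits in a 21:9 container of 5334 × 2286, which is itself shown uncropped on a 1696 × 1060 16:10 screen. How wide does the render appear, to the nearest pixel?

1292 px

Inside the 5334×2286 canvas the render is height-limited at 4064.00 × 2286.00.
The 21:9 canvas is width-limited in 1696×1060, giving 1696.00 × 726.86; scale factor 0.3180.
So the render's width is 4064.00 × 0.3180 ≈ 1292.19.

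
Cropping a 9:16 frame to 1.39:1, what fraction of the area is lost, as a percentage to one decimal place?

The width stays; only height is cut (since 1.39:1 is wider than 9:16).
(0.562)/(1.390) ≈ 0.405 of the area survives, leaving 59.53% discarded.

59.5%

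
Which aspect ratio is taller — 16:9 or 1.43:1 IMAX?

1.43:1 IMAX

16:9 = 1.778 and 1.43; 1.778 > 1.43. The smaller width-to-height ratio is the taller frame.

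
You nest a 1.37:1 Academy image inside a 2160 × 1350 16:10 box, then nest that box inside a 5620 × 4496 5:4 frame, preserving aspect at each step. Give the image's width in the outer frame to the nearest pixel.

4812 px

First fit — 1.37:1 Academy into 2160×1350 spans the height: 1849.50 × 1350.00.
Second fit — the 16:10 canvas into 5620×4496 spans the width: 5620.00 × 3512.50 (×2.6019 from 2160×1350).
So the image's width is 1849.50 × 2.6019 ≈ 4812.12.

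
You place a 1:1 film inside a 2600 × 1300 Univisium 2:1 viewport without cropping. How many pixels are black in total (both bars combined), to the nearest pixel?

1:1 is narrower than Univisium 2:1, so it spans the full height.
The film is 1300 × 1/1 ≈ 1300.0000 px wide.
Black = 2600 − 1300.0000 = 1300.0000 px.
That's 1300.0000 × 1300 ≈ 1690000 black pixels.

1690000 pixels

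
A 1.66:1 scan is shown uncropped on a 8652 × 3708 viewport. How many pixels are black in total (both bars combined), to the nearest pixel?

1.66:1 is narrower than 21×9, so it spans the full height.
Content width = 3708 × 1.660 ≈ 6155.2800 px.
8652 − 6155.2800 = 2496.7200 px of bars.
Across the 3708-px span: 2496.7200 × 3708 ≈ 9257838 px.

9257838 pixels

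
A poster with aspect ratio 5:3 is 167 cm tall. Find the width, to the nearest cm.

278 cm

167·5/3 = 278.33.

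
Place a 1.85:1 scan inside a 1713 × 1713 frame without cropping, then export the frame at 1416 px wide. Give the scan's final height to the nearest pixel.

765 px

Fitted into 1713×1713, the scan spans the width; its height is 1713 / 1.850 ≈ 925.95 px.
Resizing to 1416 px wide multiplies everything by 0.8266: 925.95 → 765.41 px.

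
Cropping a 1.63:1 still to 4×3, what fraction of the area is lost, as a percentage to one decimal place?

18.2%

4×3 is narrower than 1.63:1, so the crop keeps the full height and trims the width.
Fraction kept = (1.333)/(1.630) ≈ 81.80%, so 18.20% is lost.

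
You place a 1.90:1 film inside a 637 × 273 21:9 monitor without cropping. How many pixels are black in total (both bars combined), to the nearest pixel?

Since 1.900 < 2.333, the film is height-limited.
Content width = 273 × 1.900 ≈ 518.7000 px.
Leftover width: 637 − 518.7000 = 118.3000 px.
That's 118.3000 × 273 ≈ 32296 black pixels.

32296 pixels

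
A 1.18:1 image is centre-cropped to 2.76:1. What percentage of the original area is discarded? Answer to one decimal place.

57.2%

The width stays; only height is cut (since 2.76:1 is wider than 1.18:1).
Fraction kept = (1.180)/(2.760) ≈ 42.75%, so 57.25% is lost.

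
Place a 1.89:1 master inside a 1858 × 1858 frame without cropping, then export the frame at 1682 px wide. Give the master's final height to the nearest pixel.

At 1858×1858 the master is width-limited, so height = 1858 / 1.890 ≈ 983.07 px.
Resizing to 1682 px wide multiplies everything by 0.9053: 983.07 → 889.95 px.

890 px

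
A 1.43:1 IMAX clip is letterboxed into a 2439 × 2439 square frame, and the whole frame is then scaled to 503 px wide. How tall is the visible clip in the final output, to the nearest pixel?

In the 2439×2439 frame the clip fills the width: height = 2439 / 1.430 ≈ 1705.59 px.
Scaling 2439 → 503 is ×0.2062, so the height becomes 1705.59 × 0.2062 ≈ 351.75 px.

352 px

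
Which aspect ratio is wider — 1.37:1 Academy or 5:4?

1.37 and 5:4 = 1.25; 1.37 > 1.25.

1.37:1 Academy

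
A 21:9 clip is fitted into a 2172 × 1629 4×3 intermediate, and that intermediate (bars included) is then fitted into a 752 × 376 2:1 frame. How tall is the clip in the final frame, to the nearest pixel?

215 px

First fit — 21:9 into 2172×1629 spans the width: 2172.00 × 930.86.
Second fit — the 4×3 canvas into 752×376 spans the height: 501.33 × 376.00 (×0.2308 from 2172×1629).
Applying the same ×0.2308: 930.86 → 214.86.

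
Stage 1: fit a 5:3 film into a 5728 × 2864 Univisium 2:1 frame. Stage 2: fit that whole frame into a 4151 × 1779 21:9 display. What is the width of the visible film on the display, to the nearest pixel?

Inside the 5728×2864 canvas the film is height-limited at 4773.33 × 2864.00.
The Univisium 2:1 canvas is height-limited in 4151×1779, giving 3558.00 × 1779.00; scale factor 0.6212.
So the film's width is 4773.33 × 0.6212 ≈ 2965.00.

2965 px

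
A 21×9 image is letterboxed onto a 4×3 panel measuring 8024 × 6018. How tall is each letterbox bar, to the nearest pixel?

1290 px

21×9 is wider than 4×3, so it spans the full width.
That makes the image 3438.86 px tall (8024 × 9/21).
Black = 6018 − 3438.86 = 2579.14 px, or 1289.57 per bar.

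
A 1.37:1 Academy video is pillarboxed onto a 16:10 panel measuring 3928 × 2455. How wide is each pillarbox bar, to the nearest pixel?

282 px

1.37:1 Academy (1.370) < 16:10 (1.600), so the video fills the height.
The video is 2455 × 1.370 ≈ 3363.35 px wide.
Leftover width: 3928 − 3363.35 = 564.65 px → 282.32 each side.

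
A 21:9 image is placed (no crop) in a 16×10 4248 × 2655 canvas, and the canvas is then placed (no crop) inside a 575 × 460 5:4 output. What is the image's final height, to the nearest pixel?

First fit — 21:9 into 4248×2655 spans the width: 4248.00 × 1820.57.
16×10 in 575×460: fills the width, so the intermediate becomes 575.00 × 359.38 — a scale of ×0.1354.
The image scales with it: height 1820.57 × 0.1354 ≈ 246.43.

246 px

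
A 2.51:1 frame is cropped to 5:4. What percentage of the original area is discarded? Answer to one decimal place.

Going from 2.51:1 to 5:4 means cutting width while keeping height.
Fraction kept = (1.250)/(2.510) ≈ 49.80%, so 50.20% is lost.

50.2%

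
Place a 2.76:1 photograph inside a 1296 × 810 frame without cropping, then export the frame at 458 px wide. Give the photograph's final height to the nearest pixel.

At 1296×810 the photograph is width-limited, so height = 1296 / 2.760 ≈ 469.57 px.
The frame scales by 458/1296 = 0.3534; 469.57 × 0.3534 ≈ 165.94 px.

166 px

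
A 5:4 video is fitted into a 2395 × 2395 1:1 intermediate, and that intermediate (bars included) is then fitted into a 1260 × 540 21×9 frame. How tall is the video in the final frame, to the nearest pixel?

5:4 in 2395×2395: fills the width, so the video is 2395.00 × 1916.00.
The 1:1 canvas is height-limited in 1260×540, giving 540.00 × 540.00; scale factor 0.2255.
The video scales with it: height 1916.00 × 0.2255 ≈ 432.00.

432 px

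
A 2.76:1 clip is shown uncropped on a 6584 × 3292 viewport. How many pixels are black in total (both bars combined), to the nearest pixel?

5968348 pixels

2.76:1 is wider than 2:1, so it spans the full width.
The clip is 6584 / 2.760 ≈ 2385.5072 px tall.
3292 − 2385.5072 = 906.4928 px of bars.
Across the 6584-px span: 906.4928 × 6584 ≈ 5968348 px.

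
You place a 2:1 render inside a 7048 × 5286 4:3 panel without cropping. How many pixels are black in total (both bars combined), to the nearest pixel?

12418576 pixels

2:1 (2.000) > 4:3 (1.333), so the render fills the width.
The render is 7048 × 1/2 ≈ 3524.0000 px tall.
Leftover height: 5286 − 3524.0000 = 1762.0000 px.
Across the 7048-px span: 1762.0000 × 7048 ≈ 12418576 px.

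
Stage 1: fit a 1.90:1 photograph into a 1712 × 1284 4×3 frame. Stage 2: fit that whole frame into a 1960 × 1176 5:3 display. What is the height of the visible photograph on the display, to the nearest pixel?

First fit — 1.90:1 into 1712×1284 spans the width: 1712.00 × 901.05.
4×3 in 1960×1176: fills the height, so the intermediate becomes 1568.00 × 1176.00 — a scale of ×0.9159.
Applying the same ×0.9159: 901.05 → 825.26.

825 px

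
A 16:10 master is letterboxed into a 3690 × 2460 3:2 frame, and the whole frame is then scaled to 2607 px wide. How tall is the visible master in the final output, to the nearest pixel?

1629 px

In the 3690×2460 frame the master fills the width: height = 3690 × 10/16 ≈ 2306.25 px.
The frame scales by 2607/3690 = 0.7065; 2306.25 × 0.7065 ≈ 1629.38 px.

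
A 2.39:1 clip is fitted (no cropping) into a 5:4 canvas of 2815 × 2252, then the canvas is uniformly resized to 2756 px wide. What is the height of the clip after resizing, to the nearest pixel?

1153 px

Fitted into 2815×2252, the clip spans the width; its height is 2815 / 2.390 ≈ 1177.82 px.
Scaling 2815 → 2756 is ×0.9790, so the height becomes 1177.82 × 0.9790 ≈ 1153.14 px.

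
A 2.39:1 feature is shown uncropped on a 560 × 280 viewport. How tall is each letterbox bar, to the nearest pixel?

2.39:1 is wider than 2:1, so it spans the full width.
Content height = 560 / 2.390 ≈ 234.31 px.
Leftover height: 280 − 234.31 = 45.69 px → 22.85 each side.

23 px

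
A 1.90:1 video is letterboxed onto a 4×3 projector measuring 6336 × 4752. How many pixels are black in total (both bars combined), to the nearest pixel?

8979779 pixels

1.90:1 (1.900) > 4×3 (1.333), so the video fills the width.
That makes the image 3334.7368 px tall (6336 / 1.900).
Leftover height: 4752 − 3334.7368 = 1417.2632 px.
That's 1417.2632 × 6336 ≈ 8979779 black pixels.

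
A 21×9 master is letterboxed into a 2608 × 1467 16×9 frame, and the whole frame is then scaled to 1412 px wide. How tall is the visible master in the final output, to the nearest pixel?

Fitted into 2608×1467, the master spans the width; its height is 2608 × 9/21 ≈ 1117.71 px.
The frame scales by 1412/2608 = 0.5414; 1117.71 × 0.5414 ≈ 605.14 px.

605 px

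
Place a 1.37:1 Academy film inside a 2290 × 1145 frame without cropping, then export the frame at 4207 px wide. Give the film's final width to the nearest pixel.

Fitted into 2290×1145, the film spans the height; its width is 1145 × 1.370 ≈ 1568.65 px.
The frame scales by 4207/2290 = 1.8371; 1568.65 × 1.8371 ≈ 2881.80 px.

2882 px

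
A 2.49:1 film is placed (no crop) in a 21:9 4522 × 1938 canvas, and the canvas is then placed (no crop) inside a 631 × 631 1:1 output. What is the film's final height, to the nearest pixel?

First fit — 2.49:1 into 4522×1938 spans the width: 4522.00 × 1816.06.
21:9 in 631×631: fills the width, so the intermediate becomes 631.00 × 270.43 — a scale of ×0.1395.
So the film's height is 1816.06 × 0.1395 ≈ 253.41.

253 px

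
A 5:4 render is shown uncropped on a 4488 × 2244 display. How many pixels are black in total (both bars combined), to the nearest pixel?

5:4 is narrower than Univisium 2:1, so it spans the full height.
That makes the image 2805.0000 px wide (2244 × 5/4).
Leftover width: 4488 − 2805.0000 = 1683.0000 px.
Across the 2244-px span: 1683.0000 × 2244 ≈ 3776652 px.

3776652 pixels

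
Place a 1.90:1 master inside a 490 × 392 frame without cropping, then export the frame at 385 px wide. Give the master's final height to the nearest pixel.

203 px

In the 490×392 frame the master fills the width: height = 490 / 1.900 ≈ 257.89 px.
Scaling 490 → 385 is ×0.7857, so the height becomes 257.89 × 0.7857 ≈ 202.63 px.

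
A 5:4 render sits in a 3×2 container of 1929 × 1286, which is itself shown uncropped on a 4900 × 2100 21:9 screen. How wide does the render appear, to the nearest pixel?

Inside the 1929×1286 canvas the render is height-limited at 1607.50 × 1286.00.
Second fit — the 3×2 canvas into 4900×2100 spans the height: 3150.00 × 2100.00 (×1.6330 from 1929×1286).
The render scales with it: width 1607.50 × 1.6330 ≈ 2625.00.

2625 px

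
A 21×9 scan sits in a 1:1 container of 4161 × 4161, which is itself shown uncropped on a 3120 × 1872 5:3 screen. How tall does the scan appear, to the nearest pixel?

802 px

21×9 in 4161×4161: fills the width, so the scan is 4161.00 × 1783.29.
The 1:1 canvas is height-limited in 3120×1872, giving 1872.00 × 1872.00; scale factor 0.4499.
The scan scales with it: height 1783.29 × 0.4499 ≈ 802.29.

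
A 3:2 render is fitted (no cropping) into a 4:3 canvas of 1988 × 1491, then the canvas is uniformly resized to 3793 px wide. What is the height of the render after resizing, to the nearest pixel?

2529 px

Fitted into 1988×1491, the render spans the width; its height is 1988 × 2/3 ≈ 1325.33 px.
Scaling 1988 → 3793 is ×1.9079, so the height becomes 1325.33 × 1.9079 ≈ 2528.67 px.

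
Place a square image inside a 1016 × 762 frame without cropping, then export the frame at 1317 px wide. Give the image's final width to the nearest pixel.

Fitted into 1016×762, the image spans the height; its width is 762 × 1/1 ≈ 762.00 px.
Resizing to 1317 px wide multiplies everything by 1.2963: 762.00 → 987.75 px.

988 px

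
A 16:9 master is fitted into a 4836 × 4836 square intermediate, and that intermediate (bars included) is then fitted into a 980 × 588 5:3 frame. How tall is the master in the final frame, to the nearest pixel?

331 px

First fit — 16:9 into 4836×4836 spans the width: 4836.00 × 2720.25.
The square canvas is height-limited in 980×588, giving 588.00 × 588.00; scale factor 0.1216.
The master scales with it: height 2720.25 × 0.1216 ≈ 330.75.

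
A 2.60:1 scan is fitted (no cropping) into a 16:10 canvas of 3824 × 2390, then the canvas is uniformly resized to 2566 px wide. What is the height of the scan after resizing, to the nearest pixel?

987 px

Fitted into 3824×2390, the scan spans the width; its height is 3824 / 2.600 ≈ 1470.77 px.
The frame scales by 2566/3824 = 0.6710; 1470.77 × 0.6710 ≈ 986.92 px.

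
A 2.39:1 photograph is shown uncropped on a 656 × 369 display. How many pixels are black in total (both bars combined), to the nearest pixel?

62007 pixels

Since 2.390 > 1.778, the photograph is width-limited.
Content height = 656 / 2.390 ≈ 274.4770 px.
369 − 274.4770 = 94.5230 px of bars.
Across the 656-px span: 94.5230 × 656 ≈ 62007 px.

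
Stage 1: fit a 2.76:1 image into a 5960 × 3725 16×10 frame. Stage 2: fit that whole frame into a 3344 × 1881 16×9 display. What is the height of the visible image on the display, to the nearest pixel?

First fit — 2.76:1 into 5960×3725 spans the width: 5960.00 × 2159.42.
The 16×10 canvas is height-limited in 3344×1881, giving 3009.60 × 1881.00; scale factor 0.5050.
The image scales with it: height 2159.42 × 0.5050 ≈ 1090.43.

1090 px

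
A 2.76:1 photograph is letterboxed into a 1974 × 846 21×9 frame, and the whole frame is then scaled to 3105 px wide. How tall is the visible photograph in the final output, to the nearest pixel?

At 1974×846 the photograph is width-limited, so height = 1974 / 2.760 ≈ 715.22 px.
Scaling 1974 → 3105 is ×1.5729, so the height becomes 715.22 × 1.5729 ≈ 1125.00 px.

1125 px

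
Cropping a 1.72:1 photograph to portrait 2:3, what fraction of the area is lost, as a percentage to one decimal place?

portrait 2:3 is narrower than 1.72:1, so the crop keeps the full height and trims the width.
(0.667)/(1.720) ≈ 0.388 of the area survives, leaving 61.24% discarded.

61.2%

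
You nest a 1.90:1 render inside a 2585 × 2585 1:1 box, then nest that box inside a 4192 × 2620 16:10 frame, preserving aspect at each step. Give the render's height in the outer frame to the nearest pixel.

Inside the 2585×2585 canvas the render is width-limited at 2585.00 × 1360.53.
The 1:1 canvas is height-limited in 4192×2620, giving 2620.00 × 2620.00; scale factor 1.0135.
Applying the same ×1.0135: 1360.53 → 1378.95.

1379 px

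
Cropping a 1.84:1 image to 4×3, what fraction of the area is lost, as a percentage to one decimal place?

27.5%

4×3 is narrower than 1.84:1, so the crop keeps the full height and trims the width.
(1.333)/(1.840) ≈ 0.725 of the area survives, leaving 27.54% discarded.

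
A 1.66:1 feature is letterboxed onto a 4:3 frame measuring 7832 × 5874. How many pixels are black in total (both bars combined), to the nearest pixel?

9053226 pixels

Since 1.660 > 1.333, the feature is width-limited.
Content height = 7832 / 1.660 ≈ 4718.0723 px.
5874 − 4718.0723 = 1155.9277 px of bars.
That's 1155.9277 × 7832 ≈ 9053226 black pixels.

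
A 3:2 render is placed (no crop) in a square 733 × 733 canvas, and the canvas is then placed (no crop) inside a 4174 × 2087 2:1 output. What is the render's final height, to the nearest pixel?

1391 px

Inside the 733×733 canvas the render is width-limited at 733.00 × 488.67.
Second fit — the square canvas into 4174×2087 spans the height: 2087.00 × 2087.00 (×2.8472 from 733×733).
So the render's height is 488.67 × 2.8472 ≈ 1391.33.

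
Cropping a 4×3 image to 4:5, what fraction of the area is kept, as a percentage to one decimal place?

60.0%

Going from 4×3 to 4:5 means cutting width while keeping height.
Area ratio = (0.800)/(1.333) = 60.00% retained.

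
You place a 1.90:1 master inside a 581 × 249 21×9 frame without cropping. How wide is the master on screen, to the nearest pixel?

473 px

1.90:1 is narrower than 21×9, so it spans the full height.
That makes the image 473.10 px wide (249 × 1.900).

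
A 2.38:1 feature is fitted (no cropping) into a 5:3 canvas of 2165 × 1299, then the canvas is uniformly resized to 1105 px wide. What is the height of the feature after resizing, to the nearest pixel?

In the 2165×1299 frame the feature fills the width: height = 2165 / 2.380 ≈ 909.66 px.
Resizing to 1105 px wide multiplies everything by 0.5104: 909.66 → 464.29 px.

464 px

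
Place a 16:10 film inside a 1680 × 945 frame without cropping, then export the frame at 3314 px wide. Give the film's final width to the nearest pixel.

2983 px

At 1680×945 the film is height-limited, so width = 945 × 16/10 ≈ 1512.00 px.
Scaling 1680 → 3314 is ×1.9726, so the width becomes 1512.00 × 1.9726 ≈ 2982.60 px.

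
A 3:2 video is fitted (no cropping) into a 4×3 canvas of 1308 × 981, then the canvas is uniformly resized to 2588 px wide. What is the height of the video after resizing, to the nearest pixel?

Fitted into 1308×981, the video spans the width; its height is 1308 × 2/3 ≈ 872.00 px.
Resizing to 2588 px wide multiplies everything by 1.9786: 872.00 → 1725.33 px.

1725 px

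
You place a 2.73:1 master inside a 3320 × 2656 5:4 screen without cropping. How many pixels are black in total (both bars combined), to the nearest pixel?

Since 2.730 > 1.250, the master is width-limited.
That makes the image 1216.1172 px tall (3320 / 2.730).
2656 − 1216.1172 = 1439.8828 px of bars.
Bar area = 1439.8828 × 3320 ≈ 4780411 px.

4780411 pixels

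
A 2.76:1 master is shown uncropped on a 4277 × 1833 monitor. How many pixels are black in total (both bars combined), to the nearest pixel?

2.76:1 (2.760) > 21:9 (2.333), so the master fills the width.
That makes the image 1549.6377 px tall (4277 / 2.760).
Black = 1833 − 1549.6377 = 283.3623 px.
Bar area = 283.3623 × 4277 ≈ 1211941 px.

1211941 pixels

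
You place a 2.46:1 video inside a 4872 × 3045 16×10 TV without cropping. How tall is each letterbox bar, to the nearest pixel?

532 px

2.46:1 is wider than 16×10, so it spans the full width.
Content height = 4872 / 2.460 ≈ 1980.49 px.
Black = 3045 − 1980.49 = 1064.51 px, or 532.26 per bar.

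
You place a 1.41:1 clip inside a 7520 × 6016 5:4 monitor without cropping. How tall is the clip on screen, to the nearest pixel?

5333 px

1.41:1 is wider than 5:4, so it spans the full width.
Content height = 7520 / 1.410 ≈ 5333.33 px.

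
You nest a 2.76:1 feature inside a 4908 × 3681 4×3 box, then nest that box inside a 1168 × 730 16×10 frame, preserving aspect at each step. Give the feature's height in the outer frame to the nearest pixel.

Inside the 4908×3681 canvas the feature is width-limited at 4908.00 × 1778.26.
Second fit — the 4×3 canvas into 1168×730 spans the height: 973.33 × 730.00 (×0.1983 from 4908×3681).
The feature scales with it: height 1778.26 × 0.1983 ≈ 352.66.

353 px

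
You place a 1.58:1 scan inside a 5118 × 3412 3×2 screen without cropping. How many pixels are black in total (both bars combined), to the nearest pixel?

884183 pixels

Since 1.580 > 1.500, the scan is width-limited.
The scan is 5118 / 1.580 ≈ 3239.2405 px tall.
Black = 3412 − 3239.2405 = 172.7595 px.
That's 172.7595 × 5118 ≈ 884183 black pixels.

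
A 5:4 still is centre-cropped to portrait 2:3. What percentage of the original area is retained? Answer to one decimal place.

53.3%

The height stays; only width is cut (since portrait 2:3 is narrower than 5:4).
Fraction kept = (0.667)/(1.250) ≈ 53.33%.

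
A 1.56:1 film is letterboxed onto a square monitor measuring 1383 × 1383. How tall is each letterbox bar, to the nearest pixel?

248 px

Since 1.560 > 1.000, the film is width-limited.
That makes the image 886.54 px tall (1383 / 1.560).
1383 − 886.54 = 496.46 px of bars (248.23 each).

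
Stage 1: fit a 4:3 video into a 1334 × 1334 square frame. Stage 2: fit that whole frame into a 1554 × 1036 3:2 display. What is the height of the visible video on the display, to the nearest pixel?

4:3 in 1334×1334: fills the width, so the video is 1334.00 × 1000.50.
Second fit — the square canvas into 1554×1036 spans the height: 1036.00 × 1036.00 (×0.7766 from 1334×1334).
So the video's height is 1000.50 × 0.7766 ≈ 777.00.

777 px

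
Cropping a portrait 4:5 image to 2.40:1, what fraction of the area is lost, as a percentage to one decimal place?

66.7%

Going from portrait 4:5 to 2.40:1 means cutting height while keeping width.
Fraction kept = (0.800)/(2.400) ≈ 33.33%, so 66.67% is lost.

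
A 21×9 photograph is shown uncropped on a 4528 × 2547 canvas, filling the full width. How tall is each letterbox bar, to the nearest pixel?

303 px

Content height = 4528 × 9/21 ≈ 1940.57 px.
Leftover height: 2547 − 1940.57 = 606.43 px → 303.21 each side.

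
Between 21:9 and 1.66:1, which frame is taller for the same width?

21:9 = 2.333 and 1.66; 2.333 > 1.66. The smaller width-to-height ratio is the taller frame.

1.66:1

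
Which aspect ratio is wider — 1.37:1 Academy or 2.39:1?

2.39:1

1.37 and 2.39; 2.39 > 1.37.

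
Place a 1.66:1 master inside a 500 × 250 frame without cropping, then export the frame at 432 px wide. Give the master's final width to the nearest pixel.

359 px

Fitted into 500×250, the master spans the height; its width is 250 × 1.660 ≈ 415.00 px.
The frame scales by 432/500 = 0.8640; 415.00 × 0.8640 ≈ 358.56 px.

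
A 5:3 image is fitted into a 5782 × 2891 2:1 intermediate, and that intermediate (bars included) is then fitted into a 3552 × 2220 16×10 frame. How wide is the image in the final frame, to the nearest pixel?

2960 px

First fit — 5:3 into 5782×2891 spans the height: 4818.33 × 2891.00.
2:1 in 3552×2220: fills the width, so the intermediate becomes 3552.00 × 1776.00 — a scale of ×0.6143.
So the image's width is 4818.33 × 0.6143 ≈ 2960.00.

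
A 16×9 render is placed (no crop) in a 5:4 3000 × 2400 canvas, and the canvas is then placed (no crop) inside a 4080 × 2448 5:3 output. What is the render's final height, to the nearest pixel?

1721 px

16×9 in 3000×2400: fills the width, so the render is 3000.00 × 1687.50.
The 5:4 canvas is height-limited in 4080×2448, giving 3060.00 × 2448.00; scale factor 1.0200.
So the render's height is 1687.50 × 1.0200 ≈ 1721.25.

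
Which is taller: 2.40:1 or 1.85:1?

1.85:1

2.4 and 1.85; 2.4 > 1.85. The smaller width-to-height ratio is the taller frame.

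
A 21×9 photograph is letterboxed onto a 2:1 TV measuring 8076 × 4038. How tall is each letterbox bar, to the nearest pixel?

21×9 (2.333) > 2:1 (2.000), so the photograph fills the width.
That makes the image 3461.14 px tall (8076 × 9/21).
Black = 4038 − 3461.14 = 576.86 px, or 288.43 per bar.

288 px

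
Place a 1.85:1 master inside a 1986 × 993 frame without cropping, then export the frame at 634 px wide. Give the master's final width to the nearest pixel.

At 1986×993 the master is height-limited, so width = 993 × 1.850 ≈ 1837.05 px.
Scaling 1986 → 634 is ×0.3192, so the width becomes 1837.05 × 0.3192 ≈ 586.45 px.

586 px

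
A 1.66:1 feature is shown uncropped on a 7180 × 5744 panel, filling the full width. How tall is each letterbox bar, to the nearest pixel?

Content height = 7180 / 1.660 ≈ 4325.30 px.
Black = 5744 − 4325.30 = 1418.70 px, or 709.35 per bar.

709 px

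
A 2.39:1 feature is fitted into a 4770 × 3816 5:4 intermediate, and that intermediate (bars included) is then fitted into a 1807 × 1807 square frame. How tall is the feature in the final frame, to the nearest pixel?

756 px

First fit — 2.39:1 into 4770×3816 spans the width: 4770.00 × 1995.82.
The 5:4 canvas is width-limited in 1807×1807, giving 1807.00 × 1445.60; scale factor 0.3788.
Applying the same ×0.3788: 1995.82 → 756.07.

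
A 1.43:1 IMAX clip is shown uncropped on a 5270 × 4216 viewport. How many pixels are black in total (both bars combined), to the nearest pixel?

1.43:1 IMAX (1.430) > 5:4 (1.250), so the clip fills the width.
The clip is 5270 / 1.430 ≈ 3685.3147 px tall.
Leftover height: 4216 − 3685.3147 = 530.6853 px.
That's 530.6853 × 5270 ≈ 2796712 black pixels.

2796712 pixels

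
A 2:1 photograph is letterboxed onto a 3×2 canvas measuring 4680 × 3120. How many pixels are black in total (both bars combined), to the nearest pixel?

3650400 pixels

Since 2.000 > 1.500, the photograph is width-limited.
Content height = 4680 × 1/2 ≈ 2340.0000 px.
Leftover height: 3120 − 2340.0000 = 780.0000 px.
Across the 4680-px span: 780.0000 × 4680 ≈ 3650400 px.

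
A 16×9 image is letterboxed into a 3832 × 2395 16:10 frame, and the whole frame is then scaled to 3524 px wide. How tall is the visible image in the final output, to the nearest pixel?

1982 px

In the 3832×2395 frame the image fills the width: height = 3832 × 9/16 ≈ 2155.50 px.
Scaling 3832 → 3524 is ×0.9196, so the height becomes 2155.50 × 0.9196 ≈ 1982.25 px.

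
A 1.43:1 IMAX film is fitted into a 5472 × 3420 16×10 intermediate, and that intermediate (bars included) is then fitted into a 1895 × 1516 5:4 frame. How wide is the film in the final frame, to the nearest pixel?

First fit — 1.43:1 IMAX into 5472×3420 spans the height: 4890.60 × 3420.00.
Second fit — the 16×10 canvas into 1895×1516 spans the width: 1895.00 × 1184.38 (×0.3463 from 5472×3420).
So the film's width is 4890.60 × 0.3463 ≈ 1693.66.

1694 px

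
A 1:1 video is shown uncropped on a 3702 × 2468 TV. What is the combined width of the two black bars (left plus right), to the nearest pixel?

1234 px

1:1 (1.000) < 3×2 (1.500), so the video fills the height.
That makes the image 2468.00 px wide (2468 × 1/1).
Black = 3702 − 2468.00 = 1234.00 px.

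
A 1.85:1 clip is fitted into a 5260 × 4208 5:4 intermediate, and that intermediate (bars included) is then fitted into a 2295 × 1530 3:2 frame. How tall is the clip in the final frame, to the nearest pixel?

1.85:1 in 5260×4208: fills the width, so the clip is 5260.00 × 2843.24.
Second fit — the 5:4 canvas into 2295×1530 spans the height: 1912.50 × 1530.00 (×0.3636 from 5260×4208).
The clip scales with it: height 2843.24 × 0.3636 ≈ 1033.78.

1034 px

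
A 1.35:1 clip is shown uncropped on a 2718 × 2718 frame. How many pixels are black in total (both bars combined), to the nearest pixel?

1.35:1 (1.350) > square (1.000), so the clip fills the width.
The clip is 2718 / 1.350 ≈ 2013.3333 px tall.
2718 − 2013.3333 = 704.6667 px of bars.
That's 704.6667 × 2718 ≈ 1915284 black pixels.

1915284 pixels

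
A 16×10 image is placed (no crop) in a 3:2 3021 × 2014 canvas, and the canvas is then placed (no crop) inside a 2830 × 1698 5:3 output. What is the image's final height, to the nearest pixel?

1592 px

First fit — 16×10 into 3021×2014 spans the width: 3021.00 × 1888.12.
3:2 in 2830×1698: fills the height, so the intermediate becomes 2547.00 × 1698.00 — a scale of ×0.8431.
So the image's height is 1888.12 × 0.8431 ≈ 1591.88.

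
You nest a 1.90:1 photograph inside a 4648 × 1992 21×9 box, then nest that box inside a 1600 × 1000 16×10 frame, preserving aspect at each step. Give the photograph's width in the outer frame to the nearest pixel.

1303 px

First fit — 1.90:1 into 4648×1992 spans the height: 3784.80 × 1992.00.
Second fit — the 21×9 canvas into 1600×1000 spans the width: 1600.00 × 685.71 (×0.3442 from 4648×1992).
Applying the same ×0.3442: 3784.80 → 1302.86.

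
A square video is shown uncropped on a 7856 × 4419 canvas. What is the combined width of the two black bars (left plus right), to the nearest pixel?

square is narrower than 16:9, so it spans the full height.
That makes the image 4419.00 px wide (4419 × 1/1).
Leftover width: 7856 − 4419.00 = 3437.00 px.

3437 px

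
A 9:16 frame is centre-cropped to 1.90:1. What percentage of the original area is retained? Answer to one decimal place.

29.6%

1.90:1 is wider than 9:16, so the crop keeps the full width and trims the height.
(0.562)/(1.900) ≈ 0.296 of the area survives.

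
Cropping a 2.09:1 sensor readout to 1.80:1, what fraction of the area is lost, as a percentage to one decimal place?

13.9%

The height stays; only width is cut (since 1.80:1 is narrower than 2.09:1).
Fraction kept = (1.800)/(2.090) ≈ 86.12%, so 13.88% is lost.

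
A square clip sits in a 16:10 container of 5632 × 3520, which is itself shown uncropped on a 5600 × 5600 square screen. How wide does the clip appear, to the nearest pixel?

Inside the 5632×3520 canvas the clip is height-limited at 3520.00 × 3520.00.
Second fit — the 16:10 canvas into 5600×5600 spans the width: 5600.00 × 3500.00 (×0.9943 from 5632×3520).
The clip scales with it: width 3520.00 × 0.9943 ≈ 3500.00.

3500 px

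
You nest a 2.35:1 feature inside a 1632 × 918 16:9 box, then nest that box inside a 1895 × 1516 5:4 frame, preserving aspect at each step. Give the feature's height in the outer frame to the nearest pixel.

Inside the 1632×918 canvas the feature is width-limited at 1632.00 × 694.47.
The 16:9 canvas is width-limited in 1895×1516, giving 1895.00 × 1065.94; scale factor 1.1612.
The feature scales with it: height 694.47 × 1.1612 ≈ 806.38.

806 px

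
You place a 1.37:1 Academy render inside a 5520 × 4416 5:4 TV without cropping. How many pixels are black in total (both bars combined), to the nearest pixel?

2135152 pixels

1.37:1 Academy is wider than 5:4, so it spans the full width.
Content height = 5520 / 1.370 ≈ 4029.1971 px.
Black = 4416 − 4029.1971 = 386.8029 px.
That's 386.8029 × 5520 ≈ 2135152 black pixels.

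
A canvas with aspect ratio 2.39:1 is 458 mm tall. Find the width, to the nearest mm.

1095 mm

At 2.39:1, 458 × 2.390 ≈ 1094.62.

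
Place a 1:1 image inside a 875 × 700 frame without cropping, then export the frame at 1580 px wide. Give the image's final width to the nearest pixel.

1264 px

In the 875×700 frame the image fills the height: width = 700 × 1/1 ≈ 700.00 px.
The frame scales by 1580/875 = 1.8057; 700.00 × 1.8057 ≈ 1264.00 px.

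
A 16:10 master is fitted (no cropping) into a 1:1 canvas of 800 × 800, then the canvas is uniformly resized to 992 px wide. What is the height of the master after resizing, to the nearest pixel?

620 px

Fitted into 800×800, the master spans the width; its height is 800 × 10/16 ≈ 500.00 px.
Scaling 800 → 992 is ×1.2400, so the height becomes 500.00 × 1.2400 ≈ 620.00 px.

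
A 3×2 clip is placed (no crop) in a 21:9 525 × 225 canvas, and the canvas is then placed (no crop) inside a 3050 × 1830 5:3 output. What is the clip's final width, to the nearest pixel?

3×2 in 525×225: fills the height, so the clip is 337.50 × 225.00.
21:9 in 3050×1830: fills the width, so the intermediate becomes 3050.00 × 1307.14 — a scale of ×5.8095.
So the clip's width is 337.50 × 5.8095 ≈ 1960.71.

1961 px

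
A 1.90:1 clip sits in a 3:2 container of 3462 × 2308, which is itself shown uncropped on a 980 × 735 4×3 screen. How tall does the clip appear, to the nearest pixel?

516 px

First fit — 1.90:1 into 3462×2308 spans the width: 3462.00 × 1822.11.
The 3:2 canvas is width-limited in 980×735, giving 980.00 × 653.33; scale factor 0.2831.
The clip scales with it: height 1822.11 × 0.2831 ≈ 515.79.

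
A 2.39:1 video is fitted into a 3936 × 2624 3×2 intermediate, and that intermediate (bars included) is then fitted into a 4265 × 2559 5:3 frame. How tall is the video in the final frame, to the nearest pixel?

2.39:1 in 3936×2624: fills the width, so the video is 3936.00 × 1646.86.
Second fit — the 3×2 canvas into 4265×2559 spans the height: 3838.50 × 2559.00 (×0.9752 from 3936×2624).
So the video's height is 1646.86 × 0.9752 ≈ 1606.07.

1606 px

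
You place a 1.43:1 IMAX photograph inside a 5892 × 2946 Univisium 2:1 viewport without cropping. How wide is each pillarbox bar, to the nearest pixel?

840 px

1.43:1 IMAX (1.430) < Univisium 2:1 (2.000), so the photograph fills the height.
That makes the image 4212.78 px wide (2946 × 1.430).
Leftover width: 5892 − 4212.78 = 1679.22 px → 839.61 each side.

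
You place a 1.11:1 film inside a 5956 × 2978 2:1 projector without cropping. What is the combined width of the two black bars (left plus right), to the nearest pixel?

2650 px

1.11:1 (1.110) < 2:1 (2.000), so the film fills the height.
Content width = 2978 × 1.110 ≈ 3305.58 px.
Black = 5956 − 3305.58 = 2650.42 px.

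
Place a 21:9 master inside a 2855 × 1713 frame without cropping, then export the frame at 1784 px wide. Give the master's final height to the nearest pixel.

765 px

In the 2855×1713 frame the master fills the width: height = 2855 × 9/21 ≈ 1223.57 px.
Scaling 2855 → 1784 is ×0.6249, so the height becomes 1223.57 × 0.6249 ≈ 764.57 px.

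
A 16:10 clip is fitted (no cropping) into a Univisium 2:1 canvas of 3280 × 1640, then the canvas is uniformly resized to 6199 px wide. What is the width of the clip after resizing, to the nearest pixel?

At 3280×1640 the clip is height-limited, so width = 1640 × 16/10 ≈ 2624.00 px.
Resizing to 6199 px wide multiplies everything by 1.8899: 2624.00 → 4959.20 px.

4959 px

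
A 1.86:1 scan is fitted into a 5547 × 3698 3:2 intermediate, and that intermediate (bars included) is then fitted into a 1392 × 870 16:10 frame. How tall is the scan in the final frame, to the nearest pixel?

First fit — 1.86:1 into 5547×3698 spans the width: 5547.00 × 2982.26.
The 3:2 canvas is height-limited in 1392×870, giving 1305.00 × 870.00; scale factor 0.2353.
Applying the same ×0.2353: 2982.26 → 701.61.

702 px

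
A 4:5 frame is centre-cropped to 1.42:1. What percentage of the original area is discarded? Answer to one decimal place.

The width stays; only height is cut (since 1.42:1 is wider than 4:5).
Area ratio = (0.800)/(1.420) = 56.34%; the remaining 43.66% is cropped out.

43.7%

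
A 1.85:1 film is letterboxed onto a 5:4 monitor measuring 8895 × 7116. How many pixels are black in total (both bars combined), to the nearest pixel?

1.85:1 (1.850) > 5:4 (1.250), so the film fills the width.
The film is 8895 / 1.850 ≈ 4808.1081 px tall.
Leftover height: 7116 − 4808.1081 = 2307.8919 px.
Bar area = 2307.8919 × 8895 ≈ 20528698 px.

20528698 pixels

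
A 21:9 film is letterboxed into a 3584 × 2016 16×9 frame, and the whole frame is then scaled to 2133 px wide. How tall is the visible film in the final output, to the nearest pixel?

914 px

Fitted into 3584×2016, the film spans the width; its height is 3584 × 9/21 ≈ 1536.00 px.
Scaling 3584 → 2133 is ×0.5951, so the height becomes 1536.00 × 0.5951 ≈ 914.14 px.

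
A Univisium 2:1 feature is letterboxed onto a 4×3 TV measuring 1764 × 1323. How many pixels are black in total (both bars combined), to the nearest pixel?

777924 pixels

Since 2.000 > 1.333, the feature is width-limited.
That makes the image 882.0000 px tall (1764 × 1/2).
Black = 1323 − 882.0000 = 441.0000 px.
Across the 1764-px span: 441.0000 × 1764 ≈ 777924 px.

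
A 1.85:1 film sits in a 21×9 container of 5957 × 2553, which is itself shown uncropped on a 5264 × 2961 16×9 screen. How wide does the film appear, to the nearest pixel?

4174 px

Inside the 5957×2553 canvas the film is height-limited at 4723.05 × 2553.00.
Second fit — the 21×9 canvas into 5264×2961 spans the width: 5264.00 × 2256.00 (×0.8837 from 5957×2553).
Applying the same ×0.8837: 4723.05 → 4173.60.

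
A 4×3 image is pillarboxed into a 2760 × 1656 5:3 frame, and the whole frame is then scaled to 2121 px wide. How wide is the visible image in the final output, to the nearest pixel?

1697 px

At 2760×1656 the image is height-limited, so width = 1656 × 4/3 ≈ 2208.00 px.
The frame scales by 2121/2760 = 0.7685; 2208.00 × 0.7685 ≈ 1696.80 px.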